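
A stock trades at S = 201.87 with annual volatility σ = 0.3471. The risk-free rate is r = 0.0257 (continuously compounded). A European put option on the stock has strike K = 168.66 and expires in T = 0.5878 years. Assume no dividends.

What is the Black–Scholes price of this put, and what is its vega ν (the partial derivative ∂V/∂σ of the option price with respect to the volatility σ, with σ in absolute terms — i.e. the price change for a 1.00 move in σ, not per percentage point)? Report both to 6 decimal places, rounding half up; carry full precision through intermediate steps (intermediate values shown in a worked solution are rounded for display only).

σ√T = 0.3471·√0.5878 = 0.266115
d₁ = (ln(S/K) + (r+σ²/2)T) / (σ√T) = (ln(201.87/168.66) + (0.0257+0.3471²/2)·0.5878) / 0.266115 = (0.179739 + 0.050515) / 0.266115 = 0.865243
d₂ = d₁ − σ√T = 0.865243 − 0.266115 = 0.599128
e^{−rT} = e^{−0.0257·0.5878} = 0.985007
N(−d₁) = 0.193453,  N(−d₂) = 0.274544
Put price V = K·e^{−rT}·N(−d₂) − S·N(−d₁) = 45.610319 − 39.052306 = 6.558013
φ(d₁) = (1/√(2π))·e^{−d₁²/2} = 0.274375
ν = S·φ(d₁)·√T = 42.464928

price = 6.558013
ν = 42.464928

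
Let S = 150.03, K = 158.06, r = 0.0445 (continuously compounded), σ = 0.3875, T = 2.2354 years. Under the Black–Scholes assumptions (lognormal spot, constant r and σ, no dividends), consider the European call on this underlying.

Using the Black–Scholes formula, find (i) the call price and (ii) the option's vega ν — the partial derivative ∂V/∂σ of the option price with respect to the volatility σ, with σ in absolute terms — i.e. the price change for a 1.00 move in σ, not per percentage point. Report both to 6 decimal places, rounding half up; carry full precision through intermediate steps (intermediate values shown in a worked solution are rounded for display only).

σ√T = 0.3875·√2.2354 = 0.579361
d₁ = (ln(S/K) + (r+σ²/2)T) / (σ√T) = (ln(150.03/158.06) + (0.0445+0.3875²/2)·2.2354) / 0.579361 = (-0.052139 + 0.267305) / 0.579361 = 0.371384
d₂ = d₁ − σ√T = 0.371384 − 0.579361 = -0.207977
e^{−rT} = e^{−0.0445·2.2354} = 0.905312
N(d₁) = 0.644824,  N(d₂) = 0.417623
Call price V = S·N(d₁) − K·e^{−rT}·N(d₂) = 96.742985 − 59.759272 = 36.983713
φ(d₁) = (1/√(2π))·e^{−d₁²/2} = 0.372357
ν = S·φ(d₁)·√T = 83.524813

price = 36.983713
ν = 83.524813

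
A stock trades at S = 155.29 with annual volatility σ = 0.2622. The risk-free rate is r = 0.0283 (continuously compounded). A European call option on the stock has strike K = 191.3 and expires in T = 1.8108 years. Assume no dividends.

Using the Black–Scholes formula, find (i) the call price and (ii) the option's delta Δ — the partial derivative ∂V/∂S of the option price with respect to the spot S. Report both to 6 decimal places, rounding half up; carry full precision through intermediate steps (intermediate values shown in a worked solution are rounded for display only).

σ√T = 0.2622·√1.8108 = 0.352832
d₁ = (ln(S/K) + (r+σ²/2)T) / (σ√T) = (ln(155.29/191.3) + (0.0283+0.2622²/2)·1.8108) / 0.352832 = (-0.208549 + 0.113491) / 0.352832 = -0.269414
d₂ = d₁ − σ√T = -0.269414 − 0.352832 = -0.622245
e^{−rT} = e^{−0.0283·1.8108} = 0.950045
N(d₁) = 0.393806,  N(d₂) = 0.266890
Call price V = S·N(d₁) − K·e^{−rT}·N(d₂) = 61.154094 − 48.505608 = 12.648486
Δ = N(d₁) = 0.393806

price = 12.648486
Δ = 0.393806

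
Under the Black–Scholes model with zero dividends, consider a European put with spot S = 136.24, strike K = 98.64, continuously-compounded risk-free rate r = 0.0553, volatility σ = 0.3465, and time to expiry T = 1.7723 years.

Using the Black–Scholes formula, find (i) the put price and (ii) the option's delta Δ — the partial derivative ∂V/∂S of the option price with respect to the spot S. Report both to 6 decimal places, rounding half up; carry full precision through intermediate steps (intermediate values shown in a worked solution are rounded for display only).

σ√T = 0.3465·√1.7723 = 0.461288
d₁ = (ln(S/K) + (r+σ²/2)T) / (σ√T) = (ln(136.24/98.64) + (0.0553+0.3465²/2)·1.7723) / 0.461288 = (0.322941 + 0.204401) / 0.461288 = 1.143197
d₂ = d₁ − σ√T = 1.143197 − 0.461288 = 0.681909
e^{−rT} = e^{−0.0553·1.7723} = 0.906641
N(−d₁) = 0.126478,  N(−d₂) = 0.247648
Put price V = K·e^{−rT}·N(−d₂) − S·N(−d₁) = 22.147460 − 17.231428 = 4.916032
Δ = −N(−d₁) = -0.126478

price = 4.916032
Δ = -0.126478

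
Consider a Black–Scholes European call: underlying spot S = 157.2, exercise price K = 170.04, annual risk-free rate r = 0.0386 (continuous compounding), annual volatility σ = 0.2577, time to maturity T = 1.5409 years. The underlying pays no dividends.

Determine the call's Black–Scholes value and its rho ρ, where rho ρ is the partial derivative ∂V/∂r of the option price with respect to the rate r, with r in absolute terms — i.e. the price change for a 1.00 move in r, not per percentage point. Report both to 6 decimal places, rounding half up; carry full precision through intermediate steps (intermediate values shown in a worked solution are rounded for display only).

σ√T = 0.2577·√1.5409 = 0.319891
d₁ = (ln(S/K) + (r+σ²/2)T) / (σ√T) = (ln(157.2/170.04) + (0.0386+0.2577²/2)·1.5409) / 0.319891 = (-0.078515 + 0.110644) / 0.319891 = 0.100437
d₂ = d₁ − σ√T = 0.100437 − 0.319891 = -0.219453
e^{−rT} = e^{−0.0386·1.5409} = 0.942256
N(d₁) = 0.540001,  N(d₂) = 0.413148
Call price V = S·N(d₁) − K·e^{−rT}·N(d₂) = 84.888222 − 66.195110 = 18.693113
ρ = K·T·e^{−rT}·N(d₂) = 102.000044

price = 18.693113
ρ = 102.000044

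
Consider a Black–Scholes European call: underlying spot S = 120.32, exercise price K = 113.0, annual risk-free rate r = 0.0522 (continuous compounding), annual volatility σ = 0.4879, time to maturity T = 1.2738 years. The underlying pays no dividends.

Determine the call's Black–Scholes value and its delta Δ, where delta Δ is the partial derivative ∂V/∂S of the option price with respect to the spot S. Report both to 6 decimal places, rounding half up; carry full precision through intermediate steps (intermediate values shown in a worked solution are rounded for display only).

σ√T = 0.4879·√1.2738 = 0.550657
d₁ = (ln(S/K) + (r+σ²/2)T) / (σ√T) = (ln(120.32/113.0) + (0.0522+0.4879²/2)·1.2738) / 0.550657 = (0.062767 + 0.218104) / 0.550657 = 0.510065
d₂ = d₁ − σ√T = 0.510065 − 0.550657 = -0.040592
e^{−rT} = e^{−0.0522·1.2738} = 0.935670
N(d₁) = 0.694997,  N(d₂) = 0.483811
Call price V = S·N(d₁) − K·e^{−rT}·N(d₂) = 83.622053 − 51.153634 = 32.468419
Δ = N(d₁) = 0.694997

price = 32.468419
Δ = 0.694997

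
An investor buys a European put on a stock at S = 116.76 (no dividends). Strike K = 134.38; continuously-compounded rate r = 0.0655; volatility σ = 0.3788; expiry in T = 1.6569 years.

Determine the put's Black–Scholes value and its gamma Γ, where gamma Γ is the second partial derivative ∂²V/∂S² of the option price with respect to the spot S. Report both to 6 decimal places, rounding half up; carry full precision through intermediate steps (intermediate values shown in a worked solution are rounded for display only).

price = 24.803417
Γ = 0.006897

σ√T = 0.3788·√1.6569 = 0.487594
d₁ = (ln(S/K) + (r+σ²/2)T) / (σ√T) = (ln(116.76/134.38) + (0.0655+0.3788²/2)·1.6569) / 0.487594 = (-0.140551 + 0.227401) / 0.487594 = 0.178119
d₂ = d₁ − σ√T = 0.178119 − 0.487594 = -0.309475
e^{−rT} = e^{−0.0655·1.6569} = 0.897155
N(−d₁) = 0.429315,  N(−d₂) = 0.621520
Put price V = K·e^{−rT}·N(−d₂) − S·N(−d₁) = 74.930208 − 50.126791 = 24.803417
φ(d₁) = (1/√(2π))·e^{−d₁²/2} = 0.392664
Γ = φ(d₁) / (S·σ·√T) = 0.006897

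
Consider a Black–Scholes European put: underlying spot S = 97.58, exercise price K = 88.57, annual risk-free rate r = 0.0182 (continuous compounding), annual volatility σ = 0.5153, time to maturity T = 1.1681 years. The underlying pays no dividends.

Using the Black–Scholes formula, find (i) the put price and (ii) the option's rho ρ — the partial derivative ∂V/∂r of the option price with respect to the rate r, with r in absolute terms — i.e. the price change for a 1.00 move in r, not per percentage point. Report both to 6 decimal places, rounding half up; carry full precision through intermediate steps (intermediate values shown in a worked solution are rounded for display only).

price = 15.215406
ρ = -53.319717

σ√T = 0.5153·√1.1681 = 0.556929
d₁ = (ln(S/K) + (r+σ²/2)T) / (σ√T) = (ln(97.58/88.57) + (0.0182+0.5153²/2)·1.1681) / 0.556929 = (0.096879 + 0.176345) / 0.556929 = 0.490590
d₂ = d₁ − σ√T = 0.490590 − 0.556929 = -0.066339
e^{−rT} = e^{−0.0182·1.1681} = 0.978965
N(−d₁) = 0.311858,  N(−d₂) = 0.526446
Put price V = K·e^{−rT}·N(−d₂) − S·N(−d₁) = 45.646535 − 30.431129 = 15.215406
ρ = −K·T·e^{−rT}·N(−d₂) = -53.319717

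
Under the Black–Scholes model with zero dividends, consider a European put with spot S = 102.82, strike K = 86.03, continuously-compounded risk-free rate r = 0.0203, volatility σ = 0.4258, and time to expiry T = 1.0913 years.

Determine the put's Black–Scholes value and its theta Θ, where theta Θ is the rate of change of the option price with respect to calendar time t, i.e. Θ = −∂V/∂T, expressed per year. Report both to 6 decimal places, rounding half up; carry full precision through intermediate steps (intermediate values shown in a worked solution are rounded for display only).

σ√T = 0.4258·√1.0913 = 0.444813
d₁ = (ln(S/K) + (r+σ²/2)T) / (σ√T) = (ln(102.82/86.03) + (0.0203+0.4258²/2)·1.0913) / 0.444813 = (0.178284 + 0.121083) / 0.444813 = 0.673016
d₂ = d₁ − σ√T = 0.673016 − 0.444813 = 0.228203
e^{−rT} = e^{−0.0203·1.0913} = 0.978090
N(−d₁) = 0.250468,  N(−d₂) = 0.409744
Put price V = K·e^{−rT}·N(−d₂) − S·N(−d₁) = 34.477963 − 25.753164 = 8.724800
φ(d₁) = (1/√(2π))·e^{−d₁²/2} = 0.318092
Θ = −S·φ(d₁)·σ/(2√T) + r·K·e^{−rT}·N(−d₂) = −6.665522 + 0.699903 = -5.965619

price = 8.724800
Θ = -5.965619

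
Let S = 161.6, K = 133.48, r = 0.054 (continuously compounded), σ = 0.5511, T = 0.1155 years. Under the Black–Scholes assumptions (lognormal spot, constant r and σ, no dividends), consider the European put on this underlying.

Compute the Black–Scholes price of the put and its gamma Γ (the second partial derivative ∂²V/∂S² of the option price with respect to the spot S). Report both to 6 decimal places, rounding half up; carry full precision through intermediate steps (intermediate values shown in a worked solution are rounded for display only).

price = 2.053346
Γ = 0.006822

σ√T = 0.5511·√0.1155 = 0.187293
d₁ = (ln(S/K) + (r+σ²/2)T) / (σ√T) = (ln(161.6/133.48) + (0.054+0.5511²/2)·0.1155) / 0.187293 = (0.191172 + 0.023776) / 0.187293 = 1.147661
d₂ = d₁ − σ√T = 1.147661 − 0.187293 = 0.960368
e^{−rT} = e^{−0.054·0.1155} = 0.993782
N(−d₁) = 0.125554,  N(−d₂) = 0.168435
Put price V = K·e^{−rT}·N(−d₂) − S·N(−d₁) = 22.342914 − 20.289567 = 2.053346
φ(d₁) = (1/√(2π))·e^{−d₁²/2} = 0.206490
Γ = φ(d₁) / (S·σ·√T) = 0.006822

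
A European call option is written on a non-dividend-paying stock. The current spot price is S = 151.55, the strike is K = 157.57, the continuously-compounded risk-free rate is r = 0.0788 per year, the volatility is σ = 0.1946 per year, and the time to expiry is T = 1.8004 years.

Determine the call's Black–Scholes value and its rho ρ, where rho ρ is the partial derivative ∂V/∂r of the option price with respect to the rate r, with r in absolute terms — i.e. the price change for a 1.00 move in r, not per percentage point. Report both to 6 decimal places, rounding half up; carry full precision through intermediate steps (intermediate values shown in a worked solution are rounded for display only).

σ√T = 0.1946·√1.8004 = 0.261112
d₁ = (ln(S/K) + (r+σ²/2)T) / (σ√T) = (ln(151.55/157.57) + (0.0788+0.1946²/2)·1.8004) / 0.261112 = (-0.038954 + 0.175961) / 0.261112 = 0.524706
d₂ = d₁ − σ√T = 0.524706 − 0.261112 = 0.263593
e^{−rT} = e^{−0.0788·1.8004} = 0.867733
N(d₁) = 0.700106,  N(d₂) = 0.603953
Call price V = S·N(d₁) − K·e^{−rT}·N(d₂) = 106.101084 − 82.577733 = 23.523352
ρ = K·T·e^{−rT}·N(d₂) = 148.672950

price = 23.523352
ρ = 148.672950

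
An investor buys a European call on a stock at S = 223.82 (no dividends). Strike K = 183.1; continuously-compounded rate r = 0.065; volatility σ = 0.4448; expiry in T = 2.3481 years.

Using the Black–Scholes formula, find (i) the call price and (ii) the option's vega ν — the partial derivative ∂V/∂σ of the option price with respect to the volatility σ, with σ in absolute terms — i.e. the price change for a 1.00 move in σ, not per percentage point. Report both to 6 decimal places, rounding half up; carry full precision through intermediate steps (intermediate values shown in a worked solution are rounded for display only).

σ√T = 0.4448·√2.3481 = 0.681590
d₁ = (ln(S/K) + (r+σ²/2)T) / (σ√T) = (ln(223.82/183.1) + (0.065+0.4448²/2)·2.3481) / 0.681590 = (0.200810 + 0.384909) / 0.681590 = 0.859342
d₂ = d₁ − σ√T = 0.859342 − 0.681590 = 0.177752
e^{−rT} = e^{−0.065·2.3481} = 0.858450
N(d₁) = 0.804924,  N(d₂) = 0.570541
Call price V = S·N(d₁) − K·e^{−rT}·N(d₂) = 180.158087 − 89.678932 = 90.479155
φ(d₁) = (1/√(2π))·e^{−d₁²/2} = 0.275774
ν = S·φ(d₁)·√T = 94.582531

price = 90.479155
ν = 94.582531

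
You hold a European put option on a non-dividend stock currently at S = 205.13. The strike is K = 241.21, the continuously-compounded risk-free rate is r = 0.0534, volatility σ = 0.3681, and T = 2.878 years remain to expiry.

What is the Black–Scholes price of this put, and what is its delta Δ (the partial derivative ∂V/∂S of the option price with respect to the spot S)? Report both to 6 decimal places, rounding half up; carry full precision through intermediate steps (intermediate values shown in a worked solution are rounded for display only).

price = 51.358868
Δ = -0.382515

σ√T = 0.3681·√2.878 = 0.624469
d₁ = (ln(S/K) + (r+σ²/2)T) / (σ√T) = (ln(205.13/241.21) + (0.0534+0.3681²/2)·2.878) / 0.624469 = (-0.162024 + 0.348666) / 0.624469 = 0.298881
d₂ = d₁ − σ√T = 0.298881 − 0.624469 = -0.325588
e^{−rT} = e^{−0.0534·2.878} = 0.857542
N(−d₁) = 0.382515,  N(−d₂) = 0.627632
Put price V = K·e^{−rT}·N(−d₂) − S·N(−d₁) = 129.824231 − 78.465363 = 51.358868
Δ = −N(−d₁) = -0.382515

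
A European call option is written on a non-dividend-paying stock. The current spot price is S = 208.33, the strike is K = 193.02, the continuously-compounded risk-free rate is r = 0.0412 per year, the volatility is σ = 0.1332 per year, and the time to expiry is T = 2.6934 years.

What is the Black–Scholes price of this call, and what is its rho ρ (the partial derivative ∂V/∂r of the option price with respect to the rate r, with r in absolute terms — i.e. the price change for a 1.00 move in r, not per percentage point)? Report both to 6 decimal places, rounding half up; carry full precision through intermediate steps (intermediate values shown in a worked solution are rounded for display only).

σ√T = 0.1332·√2.6934 = 0.218602
d₁ = (ln(S/K) + (r+σ²/2)T) / (σ√T) = (ln(208.33/193.02) + (0.0412+0.1332²/2)·2.6934) / 0.218602 = (0.076330 + 0.134862) / 0.218602 = 0.966098
d₂ = d₁ − σ√T = 0.966098 − 0.218602 = 0.747495
e^{−rT} = e^{−0.0412·2.6934} = 0.894967
N(d₁) = 0.833002,  N(d₂) = 0.772618
Call price V = S·N(d₁) − K·e^{−rT}·N(d₂) = 173.539371 − 133.467069 = 40.072302
ρ = K·T·e^{−rT}·N(d₂) = 359.480203

price = 40.072302
ρ = 359.480203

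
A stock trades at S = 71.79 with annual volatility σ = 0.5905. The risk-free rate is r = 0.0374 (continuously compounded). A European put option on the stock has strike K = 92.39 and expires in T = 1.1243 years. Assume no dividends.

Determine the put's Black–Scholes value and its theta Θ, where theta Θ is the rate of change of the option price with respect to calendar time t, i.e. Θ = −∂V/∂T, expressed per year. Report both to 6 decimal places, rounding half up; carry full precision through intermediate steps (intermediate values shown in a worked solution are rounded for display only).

price = 29.165482
Θ = -5.515235

σ√T = 0.5905·√1.1243 = 0.626125
d₁ = (ln(S/K) + (r+σ²/2)T) / (σ√T) = (ln(71.79/92.39) + (0.0374+0.5905²/2)·1.1243) / 0.626125 = (-0.252274 + 0.238065) / 0.626125 = -0.022693
d₂ = d₁ − σ√T = -0.022693 − 0.626125 = -0.648818
e^{−rT} = e^{−0.0374·1.1243} = 0.958823
N(−d₁) = 0.509052,  N(−d₂) = 0.741772
Put price V = K·e^{−rT}·N(−d₂) − S·N(−d₁) = 65.710349 − 36.544867 = 29.165482
φ(d₁) = (1/√(2π))·e^{−d₁²/2} = 0.398840
Θ = −S·φ(d₁)·σ/(2√T) + r·K·e^{−rT}·N(−d₂) = −7.972802 + 2.457567 = -5.515235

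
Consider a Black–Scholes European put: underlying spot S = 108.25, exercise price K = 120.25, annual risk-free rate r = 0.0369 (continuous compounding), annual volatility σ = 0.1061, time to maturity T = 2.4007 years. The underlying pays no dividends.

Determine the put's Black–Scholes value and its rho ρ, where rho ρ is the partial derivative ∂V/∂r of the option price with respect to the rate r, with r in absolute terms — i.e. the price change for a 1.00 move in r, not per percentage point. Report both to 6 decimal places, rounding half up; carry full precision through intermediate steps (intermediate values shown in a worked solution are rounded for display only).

price = 8.089543
ρ = -151.269935

σ√T = 0.1061·√2.4007 = 0.164393
d₁ = (ln(S/K) + (r+σ²/2)T) / (σ√T) = (ln(108.25/120.25) + (0.0369+0.1061²/2)·2.4007) / 0.164393 = (-0.105130 + 0.102098) / 0.164393 = -0.018438
d₂ = d₁ − σ√T = -0.018438 − 0.164393 = -0.182832
e^{−rT} = e^{−0.0369·2.4007} = 0.915225
N(−d₁) = 0.507355,  N(−d₂) = 0.572535
Put price V = K·e^{−rT}·N(−d₂) − S·N(−d₁) = 63.010762 − 54.921218 = 8.089543
ρ = −K·T·e^{−rT}·N(−d₂) = -151.269935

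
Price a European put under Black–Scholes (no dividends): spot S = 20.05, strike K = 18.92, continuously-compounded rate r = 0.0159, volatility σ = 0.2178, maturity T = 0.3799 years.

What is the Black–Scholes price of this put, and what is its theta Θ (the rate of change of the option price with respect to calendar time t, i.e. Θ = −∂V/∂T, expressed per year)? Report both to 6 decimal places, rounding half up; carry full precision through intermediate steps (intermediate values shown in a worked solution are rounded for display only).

σ√T = 0.2178·√0.3799 = 0.134243
d₁ = (ln(S/K) + (r+σ²/2)T) / (σ√T) = (ln(20.05/18.92) + (0.0159+0.2178²/2)·0.3799) / 0.134243 = (0.058010 + 0.015051) / 0.134243 = 0.544241
d₂ = d₁ − σ√T = 0.544241 − 0.134243 = 0.409997
e^{−rT} = e^{−0.0159·0.3799} = 0.993978
N(−d₁) = 0.293138,  N(−d₂) = 0.340904
Put price V = K·e^{−rT}·N(−d₂) − S·N(−d₁) = 6.411061 − 5.877417 = 0.533644
φ(d₁) = (1/√(2π))·e^{−d₁²/2} = 0.344026
Θ = −S·φ(d₁)·σ/(2√T) + r·K·e^{−rT}·N(−d₂) = −1.218707 + 0.101936 = -1.116771

price = 0.533644
Θ = -1.116771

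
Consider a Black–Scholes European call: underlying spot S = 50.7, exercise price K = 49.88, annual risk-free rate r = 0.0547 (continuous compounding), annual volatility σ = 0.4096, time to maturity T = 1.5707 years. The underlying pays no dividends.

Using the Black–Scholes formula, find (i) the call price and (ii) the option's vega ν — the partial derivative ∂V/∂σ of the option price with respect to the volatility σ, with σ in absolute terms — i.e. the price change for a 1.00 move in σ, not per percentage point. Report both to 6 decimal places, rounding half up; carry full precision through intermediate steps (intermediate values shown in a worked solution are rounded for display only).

σ√T = 0.4096·√1.5707 = 0.513342
d₁ = (ln(S/K) + (r+σ²/2)T) / (σ√T) = (ln(50.7/49.88) + (0.0547+0.4096²/2)·1.5707) / 0.513342 = (0.016306 + 0.217677) / 0.513342 = 0.455803
d₂ = d₁ − σ√T = 0.455803 − 0.513342 = -0.057538
e^{−rT} = e^{−0.0547·1.5707} = 0.917670
N(d₁) = 0.675734,  N(d₂) = 0.477058
Call price V = S·N(d₁) − K·e^{−rT}·N(d₂) = 34.259731 − 21.836570 = 12.423162
φ(d₁) = (1/√(2π))·e^{−d₁²/2} = 0.359581
ν = S·φ(d₁)·√T = 22.848139

price = 12.423162
ν = 22.848139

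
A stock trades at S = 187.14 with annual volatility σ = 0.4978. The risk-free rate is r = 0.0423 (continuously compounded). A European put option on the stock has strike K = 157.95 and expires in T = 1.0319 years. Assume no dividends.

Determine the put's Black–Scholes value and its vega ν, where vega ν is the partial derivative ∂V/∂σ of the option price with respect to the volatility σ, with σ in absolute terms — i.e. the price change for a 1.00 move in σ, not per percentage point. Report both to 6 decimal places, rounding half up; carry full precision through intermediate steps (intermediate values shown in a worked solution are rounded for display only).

σ√T = 0.4978·√1.0319 = 0.505678
d₁ = (ln(S/K) + (r+σ²/2)T) / (σ√T) = (ln(187.14/157.95) + (0.0423+0.4978²/2)·1.0319) / 0.505678 = (0.169578 + 0.171504) / 0.505678 = 0.674506
d₂ = d₁ − σ√T = 0.674506 − 0.505678 = 0.168829
e^{−rT} = e^{−0.0423·1.0319} = 0.957290
N(−d₁) = 0.249995,  N(−d₂) = 0.432966
Put price V = K·e^{−rT}·N(−d₂) − S·N(−d₁) = 65.466089 − 46.784011 = 18.682078
φ(d₁) = (1/√(2π))·e^{−d₁²/2} = 0.317773
ν = S·φ(d₁)·√T = 60.409110

price = 18.682078
ν = 60.409110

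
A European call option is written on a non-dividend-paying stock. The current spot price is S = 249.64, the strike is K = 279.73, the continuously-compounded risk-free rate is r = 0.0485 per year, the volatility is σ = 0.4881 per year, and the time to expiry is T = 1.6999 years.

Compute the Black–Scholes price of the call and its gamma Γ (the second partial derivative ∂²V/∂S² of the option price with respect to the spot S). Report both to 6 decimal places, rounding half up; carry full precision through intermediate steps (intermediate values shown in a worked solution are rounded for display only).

price = 59.416152
Γ = 0.002422

σ√T = 0.4881·√1.6999 = 0.636386
d₁ = (ln(S/K) + (r+σ²/2)T) / (σ√T) = (ln(249.64/279.73) + (0.0485+0.4881²/2)·1.6999) / 0.636386 = (-0.113805 + 0.284939) / 0.636386 = 0.268915
d₂ = d₁ − σ√T = 0.268915 − 0.636386 = -0.367471
e^{−rT} = e^{−0.0485·1.6999} = 0.920862
N(d₁) = 0.606002,  N(d₂) = 0.356634
Call price V = S·N(d₁) − K·e^{−rT}·N(d₂) = 151.282444 − 91.866292 = 59.416152
φ(d₁) = (1/√(2π))·e^{−d₁²/2} = 0.384775
Γ = φ(d₁) / (S·σ·√T) = 0.002422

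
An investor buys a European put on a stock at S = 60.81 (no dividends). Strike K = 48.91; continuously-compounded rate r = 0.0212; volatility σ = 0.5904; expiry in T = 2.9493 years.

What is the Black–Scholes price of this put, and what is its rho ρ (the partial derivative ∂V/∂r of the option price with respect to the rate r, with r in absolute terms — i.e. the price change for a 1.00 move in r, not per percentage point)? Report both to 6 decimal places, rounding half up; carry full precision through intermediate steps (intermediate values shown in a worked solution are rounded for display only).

σ√T = 0.5904·√2.9493 = 1.013925
d₁ = (ln(S/K) + (r+σ²/2)T) / (σ√T) = (ln(60.81/48.91) + (0.0212+0.5904²/2)·2.9493) / 1.013925 = (0.217772 + 0.576547) / 1.013925 = 0.783410
d₂ = d₁ − σ√T = 0.783410 − 1.013925 = -0.230514
e^{−rT} = e^{−0.0212·2.9493} = 0.939389
N(−d₁) = 0.216693,  N(−d₂) = 0.591154
Put price V = K·e^{−rT}·N(−d₂) − S·N(−d₁) = 27.160888 − 13.177104 = 13.983784
ρ = −K·T·e^{−rT}·N(−d₂) = -80.105606

price = 13.983784
ρ = -80.105606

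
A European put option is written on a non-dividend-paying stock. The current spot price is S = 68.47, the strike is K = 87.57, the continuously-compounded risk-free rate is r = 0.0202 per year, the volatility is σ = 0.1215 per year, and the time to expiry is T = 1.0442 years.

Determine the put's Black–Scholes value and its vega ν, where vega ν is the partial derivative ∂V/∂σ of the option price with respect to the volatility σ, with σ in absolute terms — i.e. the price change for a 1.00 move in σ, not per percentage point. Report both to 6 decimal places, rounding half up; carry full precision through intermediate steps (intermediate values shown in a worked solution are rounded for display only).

price = 17.403861
ν = 6.039157

σ√T = 0.1215·√1.0442 = 0.124156
d₁ = (ln(S/K) + (r+σ²/2)T) / (σ√T) = (ln(68.47/87.57) + (0.0202+0.1215²/2)·1.0442) / 0.124156 = (-0.246043 + 0.028800) / 0.124156 = -1.749753
d₂ = d₁ − σ√T = -1.749753 − 0.124156 = -1.873909
e^{−rT} = e^{−0.0202·1.0442} = 0.979128
N(−d₁) = 0.959920,  N(−d₂) = 0.969529
Put price V = K·e^{−rT}·N(−d₂) − S·N(−d₁) = 83.129553 − 65.725692 = 17.403861
φ(d₁) = (1/√(2π))·e^{−d₁²/2} = 0.086315
ν = S·φ(d₁)·√T = 6.039157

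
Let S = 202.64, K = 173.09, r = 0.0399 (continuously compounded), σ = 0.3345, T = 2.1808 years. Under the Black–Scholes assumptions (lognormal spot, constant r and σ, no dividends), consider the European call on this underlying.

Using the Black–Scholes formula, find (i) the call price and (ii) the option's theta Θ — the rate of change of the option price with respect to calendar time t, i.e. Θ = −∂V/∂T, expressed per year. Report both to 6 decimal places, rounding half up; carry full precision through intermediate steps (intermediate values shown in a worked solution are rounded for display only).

price = 61.353728
Θ = -10.737309

σ√T = 0.3345·√2.1808 = 0.493974
d₁ = (ln(S/K) + (r+σ²/2)T) / (σ√T) = (ln(202.64/173.09) + (0.0399+0.3345²/2)·2.1808) / 0.493974 = (0.157619 + 0.209019) / 0.493974 = 0.742222
d₂ = d₁ − σ√T = 0.742222 − 0.493974 = 0.248248
e^{−rT} = e^{−0.0399·2.1808} = 0.916664
N(d₁) = 0.771024,  N(d₂) = 0.598029
Call price V = S·N(d₁) − K·e^{−rT}·N(d₂) = 156.240223 − 94.886494 = 61.353728
φ(d₁) = (1/√(2π))·e^{−d₁²/2} = 0.302890
Θ = −S·φ(d₁)·σ/(2√T) − r·K·e^{−rT}·N(d₂) = −6.951338 − 3.785971 = -10.737309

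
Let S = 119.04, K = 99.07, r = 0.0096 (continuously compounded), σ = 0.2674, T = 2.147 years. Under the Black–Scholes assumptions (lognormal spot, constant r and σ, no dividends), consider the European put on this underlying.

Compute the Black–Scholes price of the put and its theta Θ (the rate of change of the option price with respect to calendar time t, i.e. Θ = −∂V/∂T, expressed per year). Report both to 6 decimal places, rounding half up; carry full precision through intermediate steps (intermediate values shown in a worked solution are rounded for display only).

σ√T = 0.2674·√2.147 = 0.391812
d₁ = (ln(S/K) + (r+σ²/2)T) / (σ√T) = (ln(119.04/99.07) + (0.0096+0.2674²/2)·2.147) / 0.391812 = (0.183633 + 0.097369) / 0.391812 = 0.717187
d₂ = d₁ − σ√T = 0.717187 − 0.391812 = 0.325375
e^{−rT} = e^{−0.0096·2.147} = 0.979600
N(−d₁) = 0.236629,  N(−d₂) = 0.372448
Put price V = K·e^{−rT}·N(−d₂) − S·N(−d₁) = 36.145735 − 28.168355 = 7.977379
φ(d₁) = (1/√(2π))·e^{−d₁²/2} = 0.308474
Θ = −S·φ(d₁)·σ/(2√T) + r·K·e^{−rT}·N(−d₂) = −3.350635 + 0.346999 = -3.003636

price = 7.977379
Θ = -3.003636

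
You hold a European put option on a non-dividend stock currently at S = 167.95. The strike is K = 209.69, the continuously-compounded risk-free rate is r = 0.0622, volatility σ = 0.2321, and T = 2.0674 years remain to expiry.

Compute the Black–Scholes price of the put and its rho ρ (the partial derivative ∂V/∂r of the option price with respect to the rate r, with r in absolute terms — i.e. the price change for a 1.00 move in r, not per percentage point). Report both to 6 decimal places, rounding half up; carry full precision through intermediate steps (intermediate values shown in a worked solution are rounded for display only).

σ√T = 0.2321·√2.0674 = 0.333724
d₁ = (ln(S/K) + (r+σ²/2)T) / (σ√T) = (ln(167.95/209.69) + (0.0622+0.2321²/2)·2.0674) / 0.333724 = (-0.221964 + 0.184278) / 0.333724 = -0.112925
d₂ = d₁ − σ√T = -0.112925 − 0.333724 = -0.446649
e^{−rT} = e^{−0.0622·2.0674} = 0.879332
N(−d₁) = 0.544955,  N(−d₂) = 0.672436
Put price V = K·e^{−rT}·N(−d₂) − S·N(−d₁) = 123.988558 − 91.525197 = 32.463360
ρ = −K·T·e^{−rT}·N(−d₂) = -256.333944

price = 32.463360
ρ = -256.333944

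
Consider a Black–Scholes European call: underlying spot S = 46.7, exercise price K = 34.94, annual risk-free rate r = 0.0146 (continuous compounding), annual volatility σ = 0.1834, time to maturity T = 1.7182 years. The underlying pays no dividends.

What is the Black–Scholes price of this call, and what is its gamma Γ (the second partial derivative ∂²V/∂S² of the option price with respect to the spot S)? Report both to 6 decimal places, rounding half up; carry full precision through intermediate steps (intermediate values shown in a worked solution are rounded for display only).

price = 13.049833
Γ = 0.012758

σ√T = 0.1834·√1.7182 = 0.240401
d₁ = (ln(S/K) + (r+σ²/2)T) / (σ√T) = (ln(46.7/34.94) + (0.0146+0.1834²/2)·1.7182) / 0.240401 = (0.290112 + 0.053982) / 0.240401 = 1.431333
d₂ = d₁ − σ√T = 1.431333 − 0.240401 = 1.190932
e^{−rT} = e^{−0.0146·1.7182} = 0.975226
N(d₁) = 0.923833,  N(d₂) = 0.883160
Call price V = S·N(d₁) − K·e^{−rT}·N(d₂) = 43.142984 − 30.093151 = 13.049833
φ(d₁) = (1/√(2π))·e^{−d₁²/2} = 0.143231
Γ = φ(d₁) / (S·σ·√T) = 0.012758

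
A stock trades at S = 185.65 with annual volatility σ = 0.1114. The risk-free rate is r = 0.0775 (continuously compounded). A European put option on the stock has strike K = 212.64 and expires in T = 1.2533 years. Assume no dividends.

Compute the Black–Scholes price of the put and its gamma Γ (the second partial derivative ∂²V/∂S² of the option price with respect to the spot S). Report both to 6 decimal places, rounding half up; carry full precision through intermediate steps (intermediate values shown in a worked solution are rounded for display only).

σ√T = 0.1114·√1.2533 = 0.124713
d₁ = (ln(S/K) + (r+σ²/2)T) / (σ√T) = (ln(185.65/212.64) + (0.0775+0.1114²/2)·1.2533) / 0.124713 = (-0.135737 + 0.104907) / 0.124713 = -0.247207
d₂ = d₁ − σ√T = -0.247207 − 0.124713 = -0.371920
e^{−rT} = e^{−0.0775·1.2533} = 0.907437
N(−d₁) = 0.597626,  N(−d₂) = 0.645024
Put price V = K·e^{−rT}·N(−d₂) − S·N(−d₁) = 124.462166 − 110.949245 = 13.512921
φ(d₁) = (1/√(2π))·e^{−d₁²/2} = 0.386937
Γ = φ(d₁) / (S·σ·√T) = 0.016712

price = 13.512921
Γ = 0.016712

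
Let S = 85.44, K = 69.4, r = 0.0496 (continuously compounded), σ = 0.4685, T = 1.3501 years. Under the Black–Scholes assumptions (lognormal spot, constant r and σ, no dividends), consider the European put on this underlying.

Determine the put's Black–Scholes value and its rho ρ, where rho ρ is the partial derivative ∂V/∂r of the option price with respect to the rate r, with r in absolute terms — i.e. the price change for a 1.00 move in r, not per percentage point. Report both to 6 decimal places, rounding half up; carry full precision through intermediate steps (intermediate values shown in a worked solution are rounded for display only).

price = 7.807275
ρ = -35.748864

σ√T = 0.4685·√1.3501 = 0.544368
d₁ = (ln(S/K) + (r+σ²/2)T) / (σ√T) = (ln(85.44/69.4) + (0.0496+0.4685²/2)·1.3501) / 0.544368 = (0.207928 + 0.215133) / 0.544368 = 0.777159
d₂ = d₁ − σ√T = 0.777159 − 0.544368 = 0.232791
e^{−rT} = e^{−0.0496·1.3501} = 0.935228
N(−d₁) = 0.218532,  N(−d₂) = 0.407962
Put price V = K·e^{−rT}·N(−d₂) − S·N(−d₁) = 26.478679 − 18.671404 = 7.807275
ρ = −K·T·e^{−rT}·N(−d₂) = -35.748864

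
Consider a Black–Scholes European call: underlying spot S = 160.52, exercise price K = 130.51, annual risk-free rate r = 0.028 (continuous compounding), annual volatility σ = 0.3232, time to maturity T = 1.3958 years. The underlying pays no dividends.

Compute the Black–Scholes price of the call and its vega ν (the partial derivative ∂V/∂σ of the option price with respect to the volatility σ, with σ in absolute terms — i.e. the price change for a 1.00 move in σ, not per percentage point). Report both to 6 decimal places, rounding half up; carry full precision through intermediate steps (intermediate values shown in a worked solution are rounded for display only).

price = 43.427158
ν = 53.375397

σ√T = 0.3232·√1.3958 = 0.381841
d₁ = (ln(S/K) + (r+σ²/2)T) / (σ√T) = (ln(160.52/130.51) + (0.028+0.3232²/2)·1.3958) / 0.381841 = (0.206969 + 0.111984) / 0.381841 = 0.835301
d₂ = d₁ − σ√T = 0.835301 − 0.381841 = 0.453460
e^{−rT} = e^{−0.028·1.3958} = 0.961671
N(d₁) = 0.798226,  N(d₂) = 0.674891
Call price V = S·N(d₁) − K·e^{−rT}·N(d₂) = 128.131222 − 84.704064 = 43.427158
φ(d₁) = (1/√(2π))·e^{−d₁²/2} = 0.281449
ν = S·φ(d₁)·√T = 53.375397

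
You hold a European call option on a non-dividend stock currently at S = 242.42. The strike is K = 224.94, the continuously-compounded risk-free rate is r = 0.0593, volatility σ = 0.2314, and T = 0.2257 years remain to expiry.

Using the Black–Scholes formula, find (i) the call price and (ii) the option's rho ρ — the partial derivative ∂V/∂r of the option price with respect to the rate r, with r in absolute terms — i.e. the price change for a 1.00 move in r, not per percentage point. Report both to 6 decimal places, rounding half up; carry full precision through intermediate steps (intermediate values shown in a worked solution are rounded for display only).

σ√T = 0.2314·√0.2257 = 0.109933
d₁ = (ln(S/K) + (r+σ²/2)T) / (σ√T) = (ln(242.42/224.94) + (0.0593+0.2314²/2)·0.2257) / 0.109933 = (0.074838 + 0.019427) / 0.109933 = 0.857472
d₂ = d₁ − σ√T = 0.857472 − 0.109933 = 0.747539
e^{−rT} = e^{−0.0593·0.2257} = 0.986705
N(d₁) = 0.804408,  N(d₂) = 0.772631
Call price V = S·N(d₁) − K·e^{−rT}·N(d₂) = 195.004597 − 171.485004 = 23.519593
ρ = K·T·e^{−rT}·N(d₂) = 38.704165

price = 23.519593
ρ = 38.704165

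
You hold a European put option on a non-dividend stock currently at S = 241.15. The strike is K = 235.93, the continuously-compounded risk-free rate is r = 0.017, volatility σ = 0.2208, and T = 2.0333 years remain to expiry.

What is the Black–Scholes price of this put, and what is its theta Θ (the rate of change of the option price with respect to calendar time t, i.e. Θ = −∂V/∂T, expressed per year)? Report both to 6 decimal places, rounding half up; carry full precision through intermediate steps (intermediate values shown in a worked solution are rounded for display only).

price = 23.185712
Θ = -5.134477

σ√T = 0.2208·√2.0333 = 0.314847
d₁ = (ln(S/K) + (r+σ²/2)T) / (σ√T) = (ln(241.15/235.93) + (0.017+0.2208²/2)·2.0333) / 0.314847 = (0.021884 + 0.084130) / 0.314847 = 0.336717
d₂ = d₁ − σ√T = 0.336717 − 0.314847 = 0.021870
e^{−rT} = e^{−0.017·2.0333} = 0.966024
N(−d₁) = 0.368165,  N(−d₂) = 0.491276
Put price V = K·e^{−rT}·N(−d₂) − S·N(−d₁) = 111.968711 − 88.782999 = 23.185712
φ(d₁) = (1/√(2π))·e^{−d₁²/2} = 0.376956
Θ = −S·φ(d₁)·σ/(2√T) + r·K·e^{−rT}·N(−d₂) = −7.037945 + 1.903468 = -5.134477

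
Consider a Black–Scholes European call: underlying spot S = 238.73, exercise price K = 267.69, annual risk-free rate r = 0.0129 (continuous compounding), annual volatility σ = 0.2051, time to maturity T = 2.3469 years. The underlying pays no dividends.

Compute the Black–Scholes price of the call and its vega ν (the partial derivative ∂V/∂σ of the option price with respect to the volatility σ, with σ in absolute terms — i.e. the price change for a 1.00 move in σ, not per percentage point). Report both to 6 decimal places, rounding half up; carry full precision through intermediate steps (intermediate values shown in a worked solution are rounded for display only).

price = 21.723946
ν = 145.007880

σ√T = 0.2051·√2.3469 = 0.314205
d₁ = (ln(S/K) + (r+σ²/2)T) / (σ√T) = (ln(238.73/267.69) + (0.0129+0.2051²/2)·2.3469) / 0.314205 = (-0.114496 + 0.079637) / 0.314205 = -0.110944
d₂ = d₁ − σ√T = -0.110944 − 0.314205 = -0.425148
e^{−rT} = e^{−0.0129·2.3469} = 0.970179
N(d₁) = 0.455831,  N(d₂) = 0.335364
Call price V = S·N(d₁) − K·e^{−rT}·N(d₂) = 108.820425 − 87.096479 = 21.723946
φ(d₁) = (1/√(2π))·e^{−d₁²/2} = 0.396495
ν = S·φ(d₁)·√T = 145.007880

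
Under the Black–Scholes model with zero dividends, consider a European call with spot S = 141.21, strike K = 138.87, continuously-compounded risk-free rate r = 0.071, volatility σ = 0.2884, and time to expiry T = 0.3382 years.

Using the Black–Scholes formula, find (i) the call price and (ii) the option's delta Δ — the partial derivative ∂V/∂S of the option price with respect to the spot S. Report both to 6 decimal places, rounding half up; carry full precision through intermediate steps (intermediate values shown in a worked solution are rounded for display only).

σ√T = 0.2884·√0.3382 = 0.167719
d₁ = (ln(S/K) + (r+σ²/2)T) / (σ√T) = (ln(141.21/138.87) + (0.071+0.2884²/2)·0.3382) / 0.167719 = (0.016710 + 0.038077) / 0.167719 = 0.326659
d₂ = d₁ − σ√T = 0.326659 − 0.167719 = 0.158940
e^{−rT} = e^{−0.071·0.3382} = 0.976274
N(d₁) = 0.628037,  N(d₂) = 0.563142
Call price V = S·N(d₁) − K·e^{−rT}·N(d₂) = 88.685125 − 76.348059 = 12.337067
Δ = N(d₁) = 0.628037

price = 12.337067
Δ = 0.628037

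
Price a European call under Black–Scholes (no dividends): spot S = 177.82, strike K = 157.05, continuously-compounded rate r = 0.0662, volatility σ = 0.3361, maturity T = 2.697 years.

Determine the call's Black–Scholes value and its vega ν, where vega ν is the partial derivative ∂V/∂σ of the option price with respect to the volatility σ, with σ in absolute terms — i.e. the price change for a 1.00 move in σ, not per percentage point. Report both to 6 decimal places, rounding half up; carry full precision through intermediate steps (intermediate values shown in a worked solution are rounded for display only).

σ√T = 0.3361·√2.697 = 0.551962
d₁ = (ln(S/K) + (r+σ²/2)T) / (σ√T) = (ln(177.82/157.05) + (0.0662+0.3361²/2)·2.697) / 0.551962 = (0.124208 + 0.330872) / 0.551962 = 0.824477
d₂ = d₁ − σ√T = 0.824477 − 0.551962 = 0.272515
e^{−rT} = e^{−0.0662·2.697} = 0.836489
N(d₁) = 0.795166,  N(d₂) = 0.607387
Call price V = S·N(d₁) − K·e^{−rT}·N(d₂) = 141.396375 − 79.792851 = 61.603524
φ(d₁) = (1/√(2π))·e^{−d₁²/2} = 0.283989
ν = S·φ(d₁)·√T = 82.932082

price = 61.603524
ν = 82.932082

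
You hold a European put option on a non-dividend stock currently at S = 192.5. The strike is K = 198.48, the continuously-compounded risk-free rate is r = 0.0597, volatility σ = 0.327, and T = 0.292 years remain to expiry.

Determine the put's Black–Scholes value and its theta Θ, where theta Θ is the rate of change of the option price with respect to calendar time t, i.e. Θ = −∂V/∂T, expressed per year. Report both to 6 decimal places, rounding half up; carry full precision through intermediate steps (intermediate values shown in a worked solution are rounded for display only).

price = 14.954850
Θ = -16.658756

σ√T = 0.327·√0.292 = 0.176701
d₁ = (ln(S/K) + (r+σ²/2)T) / (σ√T) = (ln(192.5/198.48) + (0.0597+0.327²/2)·0.292) / 0.176701 = (-0.030592 + 0.033044) / 0.176701 = 0.013876
d₂ = d₁ − σ√T = 0.013876 − 0.176701 = -0.162825
e^{−rT} = e^{−0.0597·0.292} = 0.982719
N(−d₁) = 0.494465,  N(−d₂) = 0.564672
Put price V = K·e^{−rT}·N(−d₂) − S·N(−d₁) = 110.139282 − 95.184432 = 14.954850
φ(d₁) = (1/√(2π))·e^{−d₁²/2} = 0.398904
Θ = −S·φ(d₁)·σ/(2√T) + r·K·e^{−rT}·N(−d₂) = −23.234072 + 6.575315 = -16.658756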